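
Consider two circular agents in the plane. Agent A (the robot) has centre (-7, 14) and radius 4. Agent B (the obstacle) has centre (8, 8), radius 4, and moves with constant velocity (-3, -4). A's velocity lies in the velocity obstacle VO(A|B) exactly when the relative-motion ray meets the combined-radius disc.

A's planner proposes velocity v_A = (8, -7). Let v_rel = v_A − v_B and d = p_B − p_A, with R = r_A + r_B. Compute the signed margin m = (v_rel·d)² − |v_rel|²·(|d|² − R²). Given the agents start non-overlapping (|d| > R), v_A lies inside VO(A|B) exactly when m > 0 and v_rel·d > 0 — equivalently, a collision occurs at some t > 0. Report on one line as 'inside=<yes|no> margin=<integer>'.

d = (15, -6),  |d|² = 261;  R = 4+4 = 8,  c = 261−8² = 197
v_rel = (11, -3),  |v_rel|² = 130;  v_rel·d = (11)·(15) + (-3)·(-6) = 183
130·t² − 366·t + 197 = 0  ⇒  m = 183² − 130·197 = 7879
m = 7879 > 0,  v_rel·d = 183 > 0  ⇒  inside

inside=yes margin=7879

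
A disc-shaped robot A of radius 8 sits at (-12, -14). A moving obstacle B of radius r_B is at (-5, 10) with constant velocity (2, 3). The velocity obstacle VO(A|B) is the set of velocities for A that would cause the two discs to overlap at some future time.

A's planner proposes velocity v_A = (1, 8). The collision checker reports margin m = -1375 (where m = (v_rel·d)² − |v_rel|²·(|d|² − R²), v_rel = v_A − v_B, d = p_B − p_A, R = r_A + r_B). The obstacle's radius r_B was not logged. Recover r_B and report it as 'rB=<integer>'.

m = -1375
d = (7, 24);  v_rel = (-1, 5),  |v_rel|² = 26
v_rel×d = (-1)·(24) − (5)·(7) = -59
since m = R²·26 − (-59)²:  R² = (3481 + -1375) / 26 = 81
R = √81 = 9  ⇒  r_B = 9 − 8 = 1

rB=1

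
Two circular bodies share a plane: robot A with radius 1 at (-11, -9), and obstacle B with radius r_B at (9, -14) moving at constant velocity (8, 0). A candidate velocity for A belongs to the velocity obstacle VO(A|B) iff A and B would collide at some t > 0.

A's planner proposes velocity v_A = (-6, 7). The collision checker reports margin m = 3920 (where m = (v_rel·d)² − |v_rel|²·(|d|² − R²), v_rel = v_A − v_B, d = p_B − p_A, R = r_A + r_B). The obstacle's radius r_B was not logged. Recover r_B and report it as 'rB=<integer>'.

m = 3920
d = (20, -5);  v_rel = (-14, 7),  |v_rel|² = 245
v_rel×d = (-14)·(-5) − (7)·(20) = -70
since m = R²·245 − (-70)²:  R² = (4900 + 3920) / 245 = 36
R = √36 = 6  ⇒  r_B = 6 − 1 = 5

rB=5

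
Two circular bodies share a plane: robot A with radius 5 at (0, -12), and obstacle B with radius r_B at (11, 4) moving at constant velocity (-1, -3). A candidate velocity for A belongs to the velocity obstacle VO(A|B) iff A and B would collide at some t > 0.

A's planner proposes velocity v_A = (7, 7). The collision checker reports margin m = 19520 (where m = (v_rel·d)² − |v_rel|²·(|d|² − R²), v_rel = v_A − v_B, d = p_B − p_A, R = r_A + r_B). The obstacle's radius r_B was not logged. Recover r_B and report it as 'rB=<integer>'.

m = 19520
d = (11, 16);  v_rel = (8, 10),  |v_rel|² = 164
v_rel×d = (8)·(16) − (10)·(11) = 18
since m = R²·164 − 18²:  R² = (324 + 19520) / 164 = 121
R = √121 = 11  ⇒  r_B = 11 − 5 = 6

rB=6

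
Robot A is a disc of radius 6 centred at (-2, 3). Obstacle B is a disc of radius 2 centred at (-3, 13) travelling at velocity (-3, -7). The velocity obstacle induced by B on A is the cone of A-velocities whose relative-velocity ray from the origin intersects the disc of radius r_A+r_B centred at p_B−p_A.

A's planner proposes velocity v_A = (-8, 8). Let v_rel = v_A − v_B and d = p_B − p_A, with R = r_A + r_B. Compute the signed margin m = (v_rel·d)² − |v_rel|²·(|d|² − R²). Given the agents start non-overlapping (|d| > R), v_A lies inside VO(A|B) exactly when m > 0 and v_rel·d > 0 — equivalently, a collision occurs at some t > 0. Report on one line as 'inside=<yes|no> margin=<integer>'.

d = (-1, 10),  |d|² = 101;  R = 6+2 = 8,  c = 101−8² = 37
v_rel = (-5, 15),  |v_rel|² = 250;  v_rel·d = (-5)·(-1) + (15)·(10) = 155
250·t² − 310·t + 37 = 0  ⇒  m = 155² − 250·37 = 14775
m = 14775 > 0,  v_rel·d = 155 > 0  ⇒  inside

inside=yes margin=14775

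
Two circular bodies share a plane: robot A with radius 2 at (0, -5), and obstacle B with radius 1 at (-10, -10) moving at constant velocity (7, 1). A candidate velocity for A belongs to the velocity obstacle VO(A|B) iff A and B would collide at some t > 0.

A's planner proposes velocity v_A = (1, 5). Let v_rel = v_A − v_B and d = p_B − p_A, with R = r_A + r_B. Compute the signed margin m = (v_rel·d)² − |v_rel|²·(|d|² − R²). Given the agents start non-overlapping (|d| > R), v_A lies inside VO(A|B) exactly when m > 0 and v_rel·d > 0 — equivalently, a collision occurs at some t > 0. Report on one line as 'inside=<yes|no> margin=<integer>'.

d = (-10, -5),  |d|² = 125;  R = 2+1 = 3,  c = 125−3² = 116
v_rel = (-6, 4),  |v_rel|² = 52;  v_rel·d = (-6)·(-10) + (4)·(-5) = 40
52·t² − 80·t + 116 = 0  ⇒  m = 40² − 52·116 = -4432
m = -4432 < 0,  v_rel·d = 40 > 0  ⇒  outside

inside=no margin=-4432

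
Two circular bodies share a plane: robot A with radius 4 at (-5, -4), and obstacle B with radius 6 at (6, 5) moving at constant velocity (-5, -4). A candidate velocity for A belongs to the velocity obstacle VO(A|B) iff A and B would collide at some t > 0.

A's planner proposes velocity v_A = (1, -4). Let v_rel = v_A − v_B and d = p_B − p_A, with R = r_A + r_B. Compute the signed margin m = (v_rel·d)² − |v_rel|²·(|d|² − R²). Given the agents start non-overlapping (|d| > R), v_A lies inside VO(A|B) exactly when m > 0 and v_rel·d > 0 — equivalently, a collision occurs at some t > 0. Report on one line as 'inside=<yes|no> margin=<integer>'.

d = (11, 9),  |d|² = 202;  R = 4+6 = 10,  c = 202−10² = 102
v_rel = (6, 0),  |v_rel|² = 36;  v_rel·d = (6)·(11) + (0)·(9) = 66
36·t² − 132·t + 102 = 0  ⇒  m = 66² − 36·102 = 684
m = 684 > 0,  v_rel·d = 66 > 0  ⇒  inside

inside=yes margin=684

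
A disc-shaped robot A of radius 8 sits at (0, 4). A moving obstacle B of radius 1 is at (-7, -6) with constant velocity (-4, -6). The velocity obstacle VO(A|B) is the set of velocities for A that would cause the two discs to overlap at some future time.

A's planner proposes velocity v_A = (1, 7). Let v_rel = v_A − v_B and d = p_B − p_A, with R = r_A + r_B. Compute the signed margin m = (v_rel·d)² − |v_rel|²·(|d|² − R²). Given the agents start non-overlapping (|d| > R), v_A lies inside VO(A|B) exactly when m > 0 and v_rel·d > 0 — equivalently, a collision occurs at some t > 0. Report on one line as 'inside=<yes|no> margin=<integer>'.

d = (-7, -10),  |d|² = 149;  R = 8+1 = 9,  c = 149−9² = 68
v_rel = (5, 13),  |v_rel|² = 194;  v_rel·d = (5)·(-7) + (13)·(-10) = -165
194·t² + 330·t + 68 = 0  ⇒  m = (-165)² − 194·68 = 14033
m = 14033 > 0,  v_rel·d = -165 < 0  ⇒  outside

inside=no margin=14033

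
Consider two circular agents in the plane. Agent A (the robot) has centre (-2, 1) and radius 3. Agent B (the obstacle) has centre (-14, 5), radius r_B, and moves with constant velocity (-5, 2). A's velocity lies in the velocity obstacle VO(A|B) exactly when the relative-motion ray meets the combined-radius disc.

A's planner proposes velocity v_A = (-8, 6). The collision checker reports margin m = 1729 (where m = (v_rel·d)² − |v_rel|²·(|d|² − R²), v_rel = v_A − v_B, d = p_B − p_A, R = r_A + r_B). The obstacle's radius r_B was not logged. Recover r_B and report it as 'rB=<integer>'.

m = 1729
d = (-12, 4);  v_rel = (-3, 4),  |v_rel|² = 25
v_rel×d = (-3)·(4) − (4)·(-12) = 36
since m = R²·25 − 36²:  R² = (1296 + 1729) / 25 = 121
R = √121 = 11  ⇒  r_B = 11 − 3 = 8

rB=8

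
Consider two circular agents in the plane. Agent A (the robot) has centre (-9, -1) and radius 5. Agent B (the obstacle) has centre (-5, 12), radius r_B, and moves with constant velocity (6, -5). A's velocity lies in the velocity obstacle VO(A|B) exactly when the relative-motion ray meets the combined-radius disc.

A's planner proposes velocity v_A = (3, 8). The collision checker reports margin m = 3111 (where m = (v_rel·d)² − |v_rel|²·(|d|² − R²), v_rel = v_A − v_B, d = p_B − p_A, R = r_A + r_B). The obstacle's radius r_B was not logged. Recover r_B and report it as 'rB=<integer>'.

m = 3111
d = (4, 13);  v_rel = (-3, 13),  |v_rel|² = 178
v_rel×d = (-3)·(13) − (13)·(4) = -91
since m = R²·178 − (-91)²:  R² = (8281 + 3111) / 178 = 64
R = √64 = 8  ⇒  r_B = 8 − 5 = 3

rB=3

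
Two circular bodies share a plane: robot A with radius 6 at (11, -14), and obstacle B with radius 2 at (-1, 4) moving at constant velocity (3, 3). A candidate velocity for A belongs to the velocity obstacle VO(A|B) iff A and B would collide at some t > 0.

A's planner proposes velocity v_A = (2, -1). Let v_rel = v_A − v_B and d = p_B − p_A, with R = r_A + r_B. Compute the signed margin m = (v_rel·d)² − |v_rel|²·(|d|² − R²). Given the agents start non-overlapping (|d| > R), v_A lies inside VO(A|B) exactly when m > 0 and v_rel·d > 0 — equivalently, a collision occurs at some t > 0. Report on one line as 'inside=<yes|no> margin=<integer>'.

d = (-12, 18),  |d|² = 468;  R = 6+2 = 8,  c = 468−8² = 404
v_rel = (-1, -4),  |v_rel|² = 17;  v_rel·d = (-1)·(-12) + (-4)·(18) = -60
17·t² + 120·t + 404 = 0  ⇒  m = (-60)² − 17·404 = -3268
m = -3268 < 0,  v_rel·d = -60 < 0  ⇒  outside

inside=no margin=-3268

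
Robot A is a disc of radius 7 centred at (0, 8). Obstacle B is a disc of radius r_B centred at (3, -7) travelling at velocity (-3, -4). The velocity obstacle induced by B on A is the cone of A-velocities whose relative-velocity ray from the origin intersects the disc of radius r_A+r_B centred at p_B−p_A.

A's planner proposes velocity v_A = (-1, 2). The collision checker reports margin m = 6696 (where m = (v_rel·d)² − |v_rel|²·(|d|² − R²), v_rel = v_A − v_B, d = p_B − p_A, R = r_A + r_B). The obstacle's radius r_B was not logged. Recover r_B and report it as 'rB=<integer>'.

m = 6696
d = (3, -15);  v_rel = (2, 6),  |v_rel|² = 40
v_rel×d = (2)·(-15) − (6)·(3) = -48
since m = R²·40 − (-48)²:  R² = (2304 + 6696) / 40 = 225
R = √225 = 15  ⇒  r_B = 15 − 7 = 8

rB=8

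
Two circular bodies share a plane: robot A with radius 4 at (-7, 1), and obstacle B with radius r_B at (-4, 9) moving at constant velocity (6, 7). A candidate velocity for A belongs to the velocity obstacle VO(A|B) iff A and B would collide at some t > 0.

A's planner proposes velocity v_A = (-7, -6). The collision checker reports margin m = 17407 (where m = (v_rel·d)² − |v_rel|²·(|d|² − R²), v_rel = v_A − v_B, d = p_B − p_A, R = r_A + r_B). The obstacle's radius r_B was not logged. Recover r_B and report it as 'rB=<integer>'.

m = 17407
d = (3, 8);  v_rel = (-13, -13),  |v_rel|² = 338
v_rel×d = (-13)·(8) − (-13)·(3) = -65
since m = R²·338 − (-65)²:  R² = (4225 + 17407) / 338 = 64
R = √64 = 8  ⇒  r_B = 8 − 4 = 4

rB=4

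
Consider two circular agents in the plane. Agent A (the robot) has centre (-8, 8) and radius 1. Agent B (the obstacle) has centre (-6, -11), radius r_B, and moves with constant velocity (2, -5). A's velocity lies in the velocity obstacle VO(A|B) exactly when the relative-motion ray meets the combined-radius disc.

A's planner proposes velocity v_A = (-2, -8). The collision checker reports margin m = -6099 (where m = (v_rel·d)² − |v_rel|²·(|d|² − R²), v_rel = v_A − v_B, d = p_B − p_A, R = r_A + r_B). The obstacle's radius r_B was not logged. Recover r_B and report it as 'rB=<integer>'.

m = -6099
d = (2, -19);  v_rel = (-4, -3),  |v_rel|² = 25
v_rel×d = (-4)·(-19) − (-3)·(2) = 82
since m = R²·25 − 82²:  R² = (6724 + -6099) / 25 = 25
R = √25 = 5  ⇒  r_B = 5 − 1 = 4

rB=4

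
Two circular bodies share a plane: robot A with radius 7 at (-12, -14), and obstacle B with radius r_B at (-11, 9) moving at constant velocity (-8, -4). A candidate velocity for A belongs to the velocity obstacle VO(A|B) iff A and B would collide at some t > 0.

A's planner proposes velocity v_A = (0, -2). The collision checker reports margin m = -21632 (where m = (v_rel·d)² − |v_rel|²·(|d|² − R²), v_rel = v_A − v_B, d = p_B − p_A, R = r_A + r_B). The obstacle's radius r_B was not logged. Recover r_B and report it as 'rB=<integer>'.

m = -21632
d = (1, 23);  v_rel = (8, 2),  |v_rel|² = 68
v_rel×d = (8)·(23) − (2)·(1) = 182
since m = R²·68 − 182²:  R² = (33124 + -21632) / 68 = 169
R = √169 = 13  ⇒  r_B = 13 − 7 = 6

rB=6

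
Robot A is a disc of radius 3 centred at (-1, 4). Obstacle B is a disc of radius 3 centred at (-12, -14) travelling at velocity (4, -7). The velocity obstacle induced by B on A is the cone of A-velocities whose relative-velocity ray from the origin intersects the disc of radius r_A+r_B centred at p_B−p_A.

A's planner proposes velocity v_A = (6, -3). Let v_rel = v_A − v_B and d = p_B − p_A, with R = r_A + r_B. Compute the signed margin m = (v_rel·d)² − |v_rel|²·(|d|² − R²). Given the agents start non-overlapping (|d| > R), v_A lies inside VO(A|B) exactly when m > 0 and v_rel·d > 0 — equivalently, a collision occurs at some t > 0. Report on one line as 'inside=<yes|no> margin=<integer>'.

d = (-11, -18),  |d|² = 445;  R = 3+3 = 6,  c = 445−6² = 409
v_rel = (2, 4),  |v_rel|² = 20;  v_rel·d = (2)·(-11) + (4)·(-18) = -94
20·t² + 188·t + 409 = 0  ⇒  m = (-94)² − 20·409 = 656
m = 656 > 0,  v_rel·d = -94 < 0  ⇒  outside

inside=no margin=656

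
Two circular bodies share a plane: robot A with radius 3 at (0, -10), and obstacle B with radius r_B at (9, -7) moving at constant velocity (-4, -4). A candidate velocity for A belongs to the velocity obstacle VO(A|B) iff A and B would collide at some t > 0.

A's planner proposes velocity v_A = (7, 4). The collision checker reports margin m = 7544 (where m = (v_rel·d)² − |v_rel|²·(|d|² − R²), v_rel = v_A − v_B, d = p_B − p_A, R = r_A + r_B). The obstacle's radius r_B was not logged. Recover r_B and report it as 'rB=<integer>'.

m = 7544
d = (9, 3);  v_rel = (11, 8),  |v_rel|² = 185
v_rel×d = (11)·(3) − (8)·(9) = -39
since m = R²·185 − (-39)²:  R² = (1521 + 7544) / 185 = 49
R = √49 = 7  ⇒  r_B = 7 − 3 = 4

rB=4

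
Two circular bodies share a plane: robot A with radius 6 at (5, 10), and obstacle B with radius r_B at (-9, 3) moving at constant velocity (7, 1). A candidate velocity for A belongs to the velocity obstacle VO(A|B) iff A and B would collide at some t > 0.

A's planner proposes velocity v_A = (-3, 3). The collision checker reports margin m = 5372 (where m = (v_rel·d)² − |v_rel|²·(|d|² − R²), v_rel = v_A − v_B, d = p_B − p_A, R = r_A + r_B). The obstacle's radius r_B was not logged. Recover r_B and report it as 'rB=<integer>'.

m = 5372
d = (-14, -7);  v_rel = (-10, 2),  |v_rel|² = 104
v_rel×d = (-10)·(-7) − (2)·(-14) = 98
since m = R²·104 − 98²:  R² = (9604 + 5372) / 104 = 144
R = √144 = 12  ⇒  r_B = 12 − 6 = 6

rB=6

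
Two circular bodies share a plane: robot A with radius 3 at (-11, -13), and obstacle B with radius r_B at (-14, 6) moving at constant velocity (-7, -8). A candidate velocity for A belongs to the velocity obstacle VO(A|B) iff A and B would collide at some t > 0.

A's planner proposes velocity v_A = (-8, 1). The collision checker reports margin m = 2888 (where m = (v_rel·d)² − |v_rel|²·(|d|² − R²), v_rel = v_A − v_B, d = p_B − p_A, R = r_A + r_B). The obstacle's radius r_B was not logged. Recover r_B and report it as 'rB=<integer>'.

m = 2888
d = (-3, 19);  v_rel = (-1, 9),  |v_rel|² = 82
v_rel×d = (-1)·(19) − (9)·(-3) = 8
since m = R²·82 − 8²:  R² = (64 + 2888) / 82 = 36
R = √36 = 6  ⇒  r_B = 6 − 3 = 3

rB=3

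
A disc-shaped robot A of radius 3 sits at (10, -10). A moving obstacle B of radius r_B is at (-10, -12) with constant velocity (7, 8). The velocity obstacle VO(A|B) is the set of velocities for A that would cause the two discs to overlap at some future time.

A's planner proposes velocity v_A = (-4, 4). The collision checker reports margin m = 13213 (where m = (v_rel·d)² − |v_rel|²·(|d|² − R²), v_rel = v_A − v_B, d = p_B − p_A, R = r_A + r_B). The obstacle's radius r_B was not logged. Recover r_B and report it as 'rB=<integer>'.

m = 13213
d = (-20, -2);  v_rel = (-11, -4),  |v_rel|² = 137
v_rel×d = (-11)·(-2) − (-4)·(-20) = -58
since m = R²·137 − (-58)²:  R² = (3364 + 13213) / 137 = 121
R = √121 = 11  ⇒  r_B = 11 − 3 = 8

rB=8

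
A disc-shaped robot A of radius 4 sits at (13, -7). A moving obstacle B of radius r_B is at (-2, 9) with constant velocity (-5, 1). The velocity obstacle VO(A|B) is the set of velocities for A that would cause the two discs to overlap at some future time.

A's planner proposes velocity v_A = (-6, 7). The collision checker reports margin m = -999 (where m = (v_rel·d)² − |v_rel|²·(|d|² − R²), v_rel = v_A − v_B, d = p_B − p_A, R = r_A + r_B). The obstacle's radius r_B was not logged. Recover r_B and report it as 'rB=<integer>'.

m = -999
d = (-15, 16);  v_rel = (-1, 6),  |v_rel|² = 37
v_rel×d = (-1)·(16) − (6)·(-15) = 74
since m = R²·37 − 74²:  R² = (5476 + -999) / 37 = 121
R = √121 = 11  ⇒  r_B = 11 − 4 = 7

rB=7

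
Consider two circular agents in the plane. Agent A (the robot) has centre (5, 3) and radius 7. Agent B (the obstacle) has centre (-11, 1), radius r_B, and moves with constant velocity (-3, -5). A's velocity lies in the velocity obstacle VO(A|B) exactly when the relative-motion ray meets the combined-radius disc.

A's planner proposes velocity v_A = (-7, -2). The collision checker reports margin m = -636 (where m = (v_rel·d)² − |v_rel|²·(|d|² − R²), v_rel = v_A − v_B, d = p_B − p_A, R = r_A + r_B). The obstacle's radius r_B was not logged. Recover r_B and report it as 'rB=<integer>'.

m = -636
d = (-16, -2);  v_rel = (-4, 3),  |v_rel|² = 25
v_rel×d = (-4)·(-2) − (3)·(-16) = 56
since m = R²·25 − 56²:  R² = (3136 + -636) / 25 = 100
R = √100 = 10  ⇒  r_B = 10 − 7 = 3

rB=3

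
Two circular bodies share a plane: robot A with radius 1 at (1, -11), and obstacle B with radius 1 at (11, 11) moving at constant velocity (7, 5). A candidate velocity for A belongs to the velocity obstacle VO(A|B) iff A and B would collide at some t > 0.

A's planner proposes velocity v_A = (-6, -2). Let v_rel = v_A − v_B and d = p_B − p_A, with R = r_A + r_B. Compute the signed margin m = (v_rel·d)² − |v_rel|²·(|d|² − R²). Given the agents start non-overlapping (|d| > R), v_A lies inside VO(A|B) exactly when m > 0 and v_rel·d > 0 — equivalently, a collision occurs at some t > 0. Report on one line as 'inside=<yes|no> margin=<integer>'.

d = (10, 22),  |d|² = 584;  R = 1+1 = 2,  c = 584−2² = 580
v_rel = (-13, -7),  |v_rel|² = 218;  v_rel·d = (-13)·(10) + (-7)·(22) = -284
218·t² + 568·t + 580 = 0  ⇒  m = (-284)² − 218·580 = -45784
m = -45784 < 0,  v_rel·d = -284 < 0  ⇒  outside

inside=no margin=-45784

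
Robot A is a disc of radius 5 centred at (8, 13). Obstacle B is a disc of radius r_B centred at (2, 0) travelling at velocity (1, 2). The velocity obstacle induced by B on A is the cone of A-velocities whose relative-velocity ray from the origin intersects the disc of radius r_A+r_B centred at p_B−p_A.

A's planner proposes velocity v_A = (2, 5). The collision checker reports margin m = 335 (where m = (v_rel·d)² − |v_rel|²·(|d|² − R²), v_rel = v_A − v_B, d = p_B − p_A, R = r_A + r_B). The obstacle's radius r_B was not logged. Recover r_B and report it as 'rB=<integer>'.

m = 335
d = (-6, -13);  v_rel = (1, 3),  |v_rel|² = 10
v_rel×d = (1)·(-13) − (3)·(-6) = 5
since m = R²·10 − 5²:  R² = (25 + 335) / 10 = 36
R = √36 = 6  ⇒  r_B = 6 − 5 = 1

rB=1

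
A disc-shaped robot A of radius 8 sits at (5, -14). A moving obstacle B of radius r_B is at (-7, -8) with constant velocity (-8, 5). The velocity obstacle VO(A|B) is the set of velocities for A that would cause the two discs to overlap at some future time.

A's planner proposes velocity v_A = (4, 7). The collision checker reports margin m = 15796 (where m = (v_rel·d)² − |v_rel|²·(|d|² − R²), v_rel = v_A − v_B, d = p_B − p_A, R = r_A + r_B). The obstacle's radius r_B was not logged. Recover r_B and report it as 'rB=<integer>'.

m = 15796
d = (-12, 6);  v_rel = (12, 2),  |v_rel|² = 148
v_rel×d = (12)·(6) − (2)·(-12) = 96
since m = R²·148 − 96²:  R² = (9216 + 15796) / 148 = 169
R = √169 = 13  ⇒  r_B = 13 − 8 = 5

rB=5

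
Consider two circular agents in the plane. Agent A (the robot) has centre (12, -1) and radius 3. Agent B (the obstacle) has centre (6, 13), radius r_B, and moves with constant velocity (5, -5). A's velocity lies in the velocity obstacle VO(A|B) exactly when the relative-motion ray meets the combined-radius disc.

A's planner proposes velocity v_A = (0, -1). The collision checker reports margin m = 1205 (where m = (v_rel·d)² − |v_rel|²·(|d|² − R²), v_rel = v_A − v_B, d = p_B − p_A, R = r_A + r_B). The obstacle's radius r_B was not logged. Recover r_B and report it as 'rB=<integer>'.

m = 1205
d = (-6, 14);  v_rel = (-5, 4),  |v_rel|² = 41
v_rel×d = (-5)·(14) − (4)·(-6) = -46
since m = R²·41 − (-46)²:  R² = (2116 + 1205) / 41 = 81
R = √81 = 9  ⇒  r_B = 9 − 3 = 6

rB=6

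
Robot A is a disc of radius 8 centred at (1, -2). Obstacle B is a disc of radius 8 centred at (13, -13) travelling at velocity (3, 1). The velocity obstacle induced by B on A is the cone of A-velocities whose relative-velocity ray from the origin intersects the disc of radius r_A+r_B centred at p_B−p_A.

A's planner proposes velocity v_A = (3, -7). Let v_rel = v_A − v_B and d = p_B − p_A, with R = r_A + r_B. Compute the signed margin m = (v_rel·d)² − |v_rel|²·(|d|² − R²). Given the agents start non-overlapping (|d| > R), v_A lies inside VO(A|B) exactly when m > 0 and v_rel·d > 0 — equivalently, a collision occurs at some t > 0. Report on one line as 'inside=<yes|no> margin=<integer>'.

d = (12, -11),  |d|² = 265;  R = 8+8 = 16,  c = 265−16² = 9
v_rel = (0, -8),  |v_rel|² = 64;  v_rel·d = (0)·(12) + (-8)·(-11) = 88
64·t² − 176·t + 9 = 0  ⇒  m = 88² − 64·9 = 7168
m = 7168 > 0,  v_rel·d = 88 > 0  ⇒  inside

inside=yes margin=7168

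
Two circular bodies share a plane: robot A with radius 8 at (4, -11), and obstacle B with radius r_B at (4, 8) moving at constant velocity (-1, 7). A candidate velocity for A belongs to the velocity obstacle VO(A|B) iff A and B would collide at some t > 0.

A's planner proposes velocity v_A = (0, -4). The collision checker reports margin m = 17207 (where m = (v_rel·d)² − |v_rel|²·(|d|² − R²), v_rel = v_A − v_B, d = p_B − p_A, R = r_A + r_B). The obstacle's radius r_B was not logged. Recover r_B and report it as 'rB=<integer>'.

m = 17207
d = (0, 19);  v_rel = (1, -11),  |v_rel|² = 122
v_rel×d = (1)·(19) − (-11)·(0) = 19
since m = R²·122 − 19²:  R² = (361 + 17207) / 122 = 144
R = √144 = 12  ⇒  r_B = 12 − 8 = 4

rB=4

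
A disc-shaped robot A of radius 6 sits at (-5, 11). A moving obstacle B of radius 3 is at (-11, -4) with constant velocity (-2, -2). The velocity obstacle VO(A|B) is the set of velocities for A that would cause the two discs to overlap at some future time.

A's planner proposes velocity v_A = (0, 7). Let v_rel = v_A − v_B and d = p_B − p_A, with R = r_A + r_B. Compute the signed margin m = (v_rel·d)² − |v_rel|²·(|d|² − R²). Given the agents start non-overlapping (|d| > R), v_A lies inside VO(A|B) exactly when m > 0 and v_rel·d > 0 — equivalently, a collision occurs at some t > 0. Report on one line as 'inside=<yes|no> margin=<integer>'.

d = (-6, -15),  |d|² = 261;  R = 6+3 = 9,  c = 261−9² = 180
v_rel = (2, 9),  |v_rel|² = 85;  v_rel·d = (2)·(-6) + (9)·(-15) = -147
85·t² + 294·t + 180 = 0  ⇒  m = (-147)² − 85·180 = 6309
m = 6309 > 0,  v_rel·d = -147 < 0  ⇒  outside

inside=no margin=6309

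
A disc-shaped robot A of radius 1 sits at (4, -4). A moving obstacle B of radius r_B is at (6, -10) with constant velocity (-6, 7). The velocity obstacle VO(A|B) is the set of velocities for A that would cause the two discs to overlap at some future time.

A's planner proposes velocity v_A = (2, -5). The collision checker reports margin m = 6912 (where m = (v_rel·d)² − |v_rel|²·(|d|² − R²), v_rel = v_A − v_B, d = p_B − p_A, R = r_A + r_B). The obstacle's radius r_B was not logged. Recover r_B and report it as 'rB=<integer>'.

m = 6912
d = (2, -6);  v_rel = (8, -12),  |v_rel|² = 208
v_rel×d = (8)·(-6) − (-12)·(2) = -24
since m = R²·208 − (-24)²:  R² = (576 + 6912) / 208 = 36
R = √36 = 6  ⇒  r_B = 6 − 1 = 5

rB=5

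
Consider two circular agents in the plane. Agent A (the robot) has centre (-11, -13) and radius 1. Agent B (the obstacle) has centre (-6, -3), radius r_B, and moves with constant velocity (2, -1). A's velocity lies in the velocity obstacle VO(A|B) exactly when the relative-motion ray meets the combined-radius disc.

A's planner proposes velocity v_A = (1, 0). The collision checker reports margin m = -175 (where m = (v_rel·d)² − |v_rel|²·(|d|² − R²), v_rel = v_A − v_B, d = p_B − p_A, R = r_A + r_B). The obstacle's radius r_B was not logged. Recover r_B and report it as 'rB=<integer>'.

m = -175
d = (5, 10);  v_rel = (-1, 1),  |v_rel|² = 2
v_rel×d = (-1)·(10) − (1)·(5) = -15
since m = R²·2 − (-15)²:  R² = (225 + -175) / 2 = 25
R = √25 = 5  ⇒  r_B = 5 − 1 = 4

rB=4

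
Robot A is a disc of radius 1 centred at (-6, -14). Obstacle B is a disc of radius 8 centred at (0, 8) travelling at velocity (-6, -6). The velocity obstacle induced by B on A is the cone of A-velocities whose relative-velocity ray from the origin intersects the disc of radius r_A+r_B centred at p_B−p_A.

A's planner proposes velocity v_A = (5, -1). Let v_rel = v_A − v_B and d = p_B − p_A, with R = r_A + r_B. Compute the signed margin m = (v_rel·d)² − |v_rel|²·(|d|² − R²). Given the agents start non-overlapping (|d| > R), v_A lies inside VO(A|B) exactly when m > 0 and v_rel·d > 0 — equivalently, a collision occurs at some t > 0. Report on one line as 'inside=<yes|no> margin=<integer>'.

d = (6, 22),  |d|² = 520;  R = 1+8 = 9,  c = 520−9² = 439
v_rel = (11, 5),  |v_rel|² = 146;  v_rel·d = (11)·(6) + (5)·(22) = 176
146·t² − 352·t + 439 = 0  ⇒  m = 176² − 146·439 = -33118
m = -33118 < 0,  v_rel·d = 176 > 0  ⇒  outside

inside=no margin=-33118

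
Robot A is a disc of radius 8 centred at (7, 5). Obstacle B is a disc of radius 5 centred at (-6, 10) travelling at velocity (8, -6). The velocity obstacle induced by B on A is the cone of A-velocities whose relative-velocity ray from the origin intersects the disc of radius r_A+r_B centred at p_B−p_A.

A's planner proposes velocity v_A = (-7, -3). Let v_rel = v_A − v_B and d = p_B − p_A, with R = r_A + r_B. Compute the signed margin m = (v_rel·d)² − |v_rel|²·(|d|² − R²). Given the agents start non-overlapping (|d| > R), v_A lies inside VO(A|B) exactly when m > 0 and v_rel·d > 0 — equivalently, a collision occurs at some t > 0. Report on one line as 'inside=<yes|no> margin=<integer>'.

d = (-13, 5),  |d|² = 194;  R = 8+5 = 13,  c = 194−13² = 25
v_rel = (-15, 3),  |v_rel|² = 234;  v_rel·d = (-15)·(-13) + (3)·(5) = 210
234·t² − 420·t + 25 = 0  ⇒  m = 210² − 234·25 = 38250
m = 38250 > 0,  v_rel·d = 210 > 0  ⇒  inside

inside=yes margin=38250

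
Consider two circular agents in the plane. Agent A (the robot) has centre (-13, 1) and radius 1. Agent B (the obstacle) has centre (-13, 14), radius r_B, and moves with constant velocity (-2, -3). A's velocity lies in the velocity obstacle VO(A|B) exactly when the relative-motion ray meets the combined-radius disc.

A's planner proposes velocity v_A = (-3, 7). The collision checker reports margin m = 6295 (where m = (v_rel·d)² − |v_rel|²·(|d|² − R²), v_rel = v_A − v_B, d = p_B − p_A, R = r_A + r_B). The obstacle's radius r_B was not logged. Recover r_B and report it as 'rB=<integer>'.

m = 6295
d = (0, 13);  v_rel = (-1, 10),  |v_rel|² = 101
v_rel×d = (-1)·(13) − (10)·(0) = -13
since m = R²·101 − (-13)²:  R² = (169 + 6295) / 101 = 64
R = √64 = 8  ⇒  r_B = 8 − 1 = 7

rB=7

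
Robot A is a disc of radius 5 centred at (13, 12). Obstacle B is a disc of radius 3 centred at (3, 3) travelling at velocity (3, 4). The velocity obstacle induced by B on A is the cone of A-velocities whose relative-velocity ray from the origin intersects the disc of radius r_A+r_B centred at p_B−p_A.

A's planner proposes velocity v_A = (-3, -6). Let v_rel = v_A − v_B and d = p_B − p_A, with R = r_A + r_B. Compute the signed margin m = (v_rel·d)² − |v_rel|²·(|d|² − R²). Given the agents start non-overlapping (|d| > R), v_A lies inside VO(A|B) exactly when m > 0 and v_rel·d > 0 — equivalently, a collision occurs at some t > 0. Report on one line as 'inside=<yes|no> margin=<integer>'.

d = (-10, -9),  |d|² = 181;  R = 5+3 = 8,  c = 181−8² = 117
v_rel = (-6, -10),  |v_rel|² = 136;  v_rel·d = (-6)·(-10) + (-10)·(-9) = 150
136·t² − 300·t + 117 = 0  ⇒  m = 150² − 136·117 = 6588
m = 6588 > 0,  v_rel·d = 150 > 0  ⇒  inside

inside=yes margin=6588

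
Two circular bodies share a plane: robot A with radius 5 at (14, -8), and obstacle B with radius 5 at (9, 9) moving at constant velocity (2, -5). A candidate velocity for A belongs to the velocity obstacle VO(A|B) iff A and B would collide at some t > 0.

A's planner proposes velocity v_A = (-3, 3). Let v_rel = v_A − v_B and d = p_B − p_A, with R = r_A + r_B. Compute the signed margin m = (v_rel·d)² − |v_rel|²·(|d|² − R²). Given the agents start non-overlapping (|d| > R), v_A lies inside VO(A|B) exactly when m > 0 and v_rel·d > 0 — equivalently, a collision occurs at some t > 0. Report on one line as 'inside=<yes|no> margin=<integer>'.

d = (-5, 17),  |d|² = 314;  R = 5+5 = 10,  c = 314−10² = 214
v_rel = (-5, 8),  |v_rel|² = 89;  v_rel·d = (-5)·(-5) + (8)·(17) = 161
89·t² − 322·t + 214 = 0  ⇒  m = 161² − 89·214 = 6875
m = 6875 > 0,  v_rel·d = 161 > 0  ⇒  inside

inside=yes margin=6875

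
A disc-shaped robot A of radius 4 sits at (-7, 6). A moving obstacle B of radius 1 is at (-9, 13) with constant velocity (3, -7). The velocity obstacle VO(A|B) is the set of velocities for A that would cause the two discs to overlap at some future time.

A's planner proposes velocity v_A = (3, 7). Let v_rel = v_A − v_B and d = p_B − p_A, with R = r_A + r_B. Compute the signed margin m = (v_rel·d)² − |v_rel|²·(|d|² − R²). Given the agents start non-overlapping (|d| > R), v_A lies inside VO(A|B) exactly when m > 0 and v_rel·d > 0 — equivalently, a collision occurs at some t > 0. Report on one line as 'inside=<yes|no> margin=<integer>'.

d = (-2, 7),  |d|² = 53;  R = 4+1 = 5,  c = 53−5² = 28
v_rel = (0, 14),  |v_rel|² = 196;  v_rel·d = (0)·(-2) + (14)·(7) = 98
196·t² − 196·t + 28 = 0  ⇒  m = 98² − 196·28 = 4116
m = 4116 > 0,  v_rel·d = 98 > 0  ⇒  inside

inside=yes margin=4116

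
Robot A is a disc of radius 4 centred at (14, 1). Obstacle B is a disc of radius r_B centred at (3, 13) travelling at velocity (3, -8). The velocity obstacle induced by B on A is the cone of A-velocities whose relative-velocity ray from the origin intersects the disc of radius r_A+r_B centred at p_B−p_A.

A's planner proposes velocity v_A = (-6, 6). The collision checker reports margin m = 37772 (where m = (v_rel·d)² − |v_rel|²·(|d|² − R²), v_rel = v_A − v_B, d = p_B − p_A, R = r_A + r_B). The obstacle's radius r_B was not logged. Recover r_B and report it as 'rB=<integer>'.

m = 37772
d = (-11, 12);  v_rel = (-9, 14),  |v_rel|² = 277
v_rel×d = (-9)·(12) − (14)·(-11) = 46
since m = R²·277 − 46²:  R² = (2116 + 37772) / 277 = 144
R = √144 = 12  ⇒  r_B = 12 − 4 = 8

rB=8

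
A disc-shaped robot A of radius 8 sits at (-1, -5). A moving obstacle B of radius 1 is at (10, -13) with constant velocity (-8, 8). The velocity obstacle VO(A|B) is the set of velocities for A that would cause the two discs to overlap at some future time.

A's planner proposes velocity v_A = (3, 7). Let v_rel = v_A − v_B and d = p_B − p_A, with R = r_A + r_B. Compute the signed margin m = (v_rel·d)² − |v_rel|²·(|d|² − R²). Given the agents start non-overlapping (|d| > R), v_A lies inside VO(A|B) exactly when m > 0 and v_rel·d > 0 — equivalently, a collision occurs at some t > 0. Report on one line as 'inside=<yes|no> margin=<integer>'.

d = (11, -8),  |d|² = 185;  R = 8+1 = 9,  c = 185−9² = 104
v_rel = (11, -1),  |v_rel|² = 122;  v_rel·d = (11)·(11) + (-1)·(-8) = 129
122·t² − 258·t + 104 = 0  ⇒  m = 129² − 122·104 = 3953
m = 3953 > 0,  v_rel·d = 129 > 0  ⇒  inside

inside=yes margin=3953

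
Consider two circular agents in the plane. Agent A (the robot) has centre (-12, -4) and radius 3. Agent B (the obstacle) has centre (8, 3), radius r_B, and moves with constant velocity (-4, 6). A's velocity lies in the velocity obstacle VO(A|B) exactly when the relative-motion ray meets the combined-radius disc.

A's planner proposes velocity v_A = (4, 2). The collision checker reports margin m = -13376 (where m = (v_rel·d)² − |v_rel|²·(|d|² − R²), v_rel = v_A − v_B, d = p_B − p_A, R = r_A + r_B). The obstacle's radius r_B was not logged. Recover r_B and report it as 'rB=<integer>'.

m = -13376
d = (20, 7);  v_rel = (8, -4),  |v_rel|² = 80
v_rel×d = (8)·(7) − (-4)·(20) = 136
since m = R²·80 − 136²:  R² = (18496 + -13376) / 80 = 64
R = √64 = 8  ⇒  r_B = 8 − 3 = 5

rB=5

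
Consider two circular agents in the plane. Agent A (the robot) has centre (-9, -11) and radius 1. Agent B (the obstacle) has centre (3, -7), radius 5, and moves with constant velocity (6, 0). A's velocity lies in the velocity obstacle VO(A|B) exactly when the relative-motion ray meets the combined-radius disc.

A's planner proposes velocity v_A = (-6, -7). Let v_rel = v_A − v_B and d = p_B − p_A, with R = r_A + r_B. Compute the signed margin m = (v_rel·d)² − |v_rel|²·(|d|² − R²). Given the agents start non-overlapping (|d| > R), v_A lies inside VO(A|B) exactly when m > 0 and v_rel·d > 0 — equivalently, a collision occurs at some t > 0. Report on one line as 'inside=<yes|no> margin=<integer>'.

d = (12, 4),  |d|² = 160;  R = 1+5 = 6,  c = 160−6² = 124
v_rel = (-12, -7),  |v_rel|² = 193;  v_rel·d = (-12)·(12) + (-7)·(4) = -172
193·t² + 344·t + 124 = 0  ⇒  m = (-172)² − 193·124 = 5652
m = 5652 > 0,  v_rel·d = -172 < 0  ⇒  outside

inside=no margin=5652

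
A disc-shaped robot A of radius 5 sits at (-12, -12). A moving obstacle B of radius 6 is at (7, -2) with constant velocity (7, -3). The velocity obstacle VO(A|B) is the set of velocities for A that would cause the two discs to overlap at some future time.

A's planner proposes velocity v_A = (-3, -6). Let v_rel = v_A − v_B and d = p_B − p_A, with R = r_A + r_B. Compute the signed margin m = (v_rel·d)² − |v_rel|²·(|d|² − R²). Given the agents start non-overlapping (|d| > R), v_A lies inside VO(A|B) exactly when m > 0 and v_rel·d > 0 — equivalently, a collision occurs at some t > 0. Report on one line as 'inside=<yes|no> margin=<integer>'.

d = (19, 10),  |d|² = 461;  R = 5+6 = 11,  c = 461−11² = 340
v_rel = (-10, -3),  |v_rel|² = 109;  v_rel·d = (-10)·(19) + (-3)·(10) = -220
109·t² + 440·t + 340 = 0  ⇒  m = (-220)² − 109·340 = 11340
m = 11340 > 0,  v_rel·d = -220 < 0  ⇒  outside

inside=no margin=11340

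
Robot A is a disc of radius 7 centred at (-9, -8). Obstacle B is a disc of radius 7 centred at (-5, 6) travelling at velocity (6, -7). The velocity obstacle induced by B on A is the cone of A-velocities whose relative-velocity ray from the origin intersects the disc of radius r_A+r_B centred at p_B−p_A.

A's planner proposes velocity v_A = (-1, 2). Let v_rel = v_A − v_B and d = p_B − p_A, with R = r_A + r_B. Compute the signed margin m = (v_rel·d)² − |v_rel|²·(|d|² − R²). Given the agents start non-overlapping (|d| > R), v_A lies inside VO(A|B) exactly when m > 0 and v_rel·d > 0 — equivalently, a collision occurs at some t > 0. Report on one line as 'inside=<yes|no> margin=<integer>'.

d = (4, 14),  |d|² = 212;  R = 7+7 = 14,  c = 212−14² = 16
v_rel = (-7, 9),  |v_rel|² = 130;  v_rel·d = (-7)·(4) + (9)·(14) = 98
130·t² − 196·t + 16 = 0  ⇒  m = 98² − 130·16 = 7524
m = 7524 > 0,  v_rel·d = 98 > 0  ⇒  inside

inside=yes margin=7524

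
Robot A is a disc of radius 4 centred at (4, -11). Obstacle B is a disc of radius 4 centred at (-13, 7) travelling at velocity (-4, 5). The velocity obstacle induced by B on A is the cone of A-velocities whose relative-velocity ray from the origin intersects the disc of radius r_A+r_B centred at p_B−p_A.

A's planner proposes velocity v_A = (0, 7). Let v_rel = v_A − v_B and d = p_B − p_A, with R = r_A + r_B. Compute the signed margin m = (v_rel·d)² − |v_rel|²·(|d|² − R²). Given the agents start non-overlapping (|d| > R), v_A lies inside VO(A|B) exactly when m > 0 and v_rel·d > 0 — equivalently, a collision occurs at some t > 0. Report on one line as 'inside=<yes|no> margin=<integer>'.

d = (-17, 18),  |d|² = 613;  R = 4+4 = 8,  c = 613−8² = 549
v_rel = (4, 2),  |v_rel|² = 20;  v_rel·d = (4)·(-17) + (2)·(18) = -32
20·t² + 64·t + 549 = 0  ⇒  m = (-32)² − 20·549 = -9956
m = -9956 < 0,  v_rel·d = -32 < 0  ⇒  outside

inside=no margin=-9956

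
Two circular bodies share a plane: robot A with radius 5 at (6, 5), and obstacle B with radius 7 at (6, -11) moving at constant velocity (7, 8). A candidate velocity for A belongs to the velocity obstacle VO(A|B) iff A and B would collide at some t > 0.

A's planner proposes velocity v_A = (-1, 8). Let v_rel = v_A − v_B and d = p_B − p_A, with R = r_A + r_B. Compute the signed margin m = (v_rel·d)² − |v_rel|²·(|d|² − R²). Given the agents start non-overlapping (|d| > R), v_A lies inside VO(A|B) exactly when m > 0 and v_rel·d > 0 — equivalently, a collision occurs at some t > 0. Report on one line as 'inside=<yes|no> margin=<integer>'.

d = (0, -16),  |d|² = 256;  R = 5+7 = 12,  c = 256−12² = 112
v_rel = (-8, 0),  |v_rel|² = 64;  v_rel·d = (-8)·(0) + (0)·(-16) = 0
64·t² − 0·t + 112 = 0  ⇒  m = 0² − 64·112 = -7168
m = -7168 < 0,  v_rel·d = 0 = 0  ⇒  outside

inside=no margin=-7168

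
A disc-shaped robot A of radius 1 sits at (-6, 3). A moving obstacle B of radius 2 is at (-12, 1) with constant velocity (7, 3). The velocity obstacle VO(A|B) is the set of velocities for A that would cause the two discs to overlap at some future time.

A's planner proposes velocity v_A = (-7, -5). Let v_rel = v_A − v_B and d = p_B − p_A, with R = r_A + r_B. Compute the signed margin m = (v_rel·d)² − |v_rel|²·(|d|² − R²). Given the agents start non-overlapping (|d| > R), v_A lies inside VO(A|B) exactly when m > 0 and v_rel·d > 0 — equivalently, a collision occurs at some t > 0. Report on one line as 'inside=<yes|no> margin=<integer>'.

d = (-6, -2),  |d|² = 40;  R = 1+2 = 3,  c = 40−3² = 31
v_rel = (-14, -8),  |v_rel|² = 260;  v_rel·d = (-14)·(-6) + (-8)·(-2) = 100
260·t² − 200·t + 31 = 0  ⇒  m = 100² − 260·31 = 1940
m = 1940 > 0,  v_rel·d = 100 > 0  ⇒  inside

inside=yes margin=1940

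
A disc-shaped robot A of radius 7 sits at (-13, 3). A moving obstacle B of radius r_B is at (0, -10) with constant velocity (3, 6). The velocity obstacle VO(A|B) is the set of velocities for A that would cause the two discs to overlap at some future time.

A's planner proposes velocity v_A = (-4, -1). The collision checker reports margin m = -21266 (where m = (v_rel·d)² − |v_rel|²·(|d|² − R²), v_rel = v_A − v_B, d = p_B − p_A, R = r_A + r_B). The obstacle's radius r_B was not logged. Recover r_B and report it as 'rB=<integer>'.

m = -21266
d = (13, -13);  v_rel = (-7, -7),  |v_rel|² = 98
v_rel×d = (-7)·(-13) − (-7)·(13) = 182
since m = R²·98 − 182²:  R² = (33124 + -21266) / 98 = 121
R = √121 = 11  ⇒  r_B = 11 − 7 = 4

rB=4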